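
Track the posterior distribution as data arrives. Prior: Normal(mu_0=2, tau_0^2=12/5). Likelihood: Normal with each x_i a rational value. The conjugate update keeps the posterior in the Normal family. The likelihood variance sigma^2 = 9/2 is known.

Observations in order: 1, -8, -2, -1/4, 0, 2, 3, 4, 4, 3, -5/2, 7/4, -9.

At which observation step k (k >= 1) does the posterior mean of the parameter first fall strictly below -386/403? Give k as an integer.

obs 1: x=1 → posterior Normal(38/23, 36/23)
obs 2: x=-8 → posterior Normal(-26/31, 36/31)
obs 3: x=-2 → posterior Normal(-14/13, 12/13)
obs 4: x=-1/4 → posterior Normal(-44/47, 36/47)
obs 5: x=0 → posterior Normal(-4/5, 36/55)
obs 6: x=2 → posterior Normal(-4/9, 4/7)
obs 7: x=3 → posterior Normal(-4/71, 36/71)
obs 8: x=4 → posterior Normal(28/79, 36/79)
obs 9: x=4 → posterior Normal(20/29, 12/29)
obs 10: x=3 → posterior Normal(84/95, 36/95)
obs 11: x=-5/2 → posterior Normal(64/103, 36/103)
obs 12: x=7/4 → posterior Normal(26/37, 12/37)
obs 13: x=-9 → posterior Normal(6/119, 36/119)

k = 3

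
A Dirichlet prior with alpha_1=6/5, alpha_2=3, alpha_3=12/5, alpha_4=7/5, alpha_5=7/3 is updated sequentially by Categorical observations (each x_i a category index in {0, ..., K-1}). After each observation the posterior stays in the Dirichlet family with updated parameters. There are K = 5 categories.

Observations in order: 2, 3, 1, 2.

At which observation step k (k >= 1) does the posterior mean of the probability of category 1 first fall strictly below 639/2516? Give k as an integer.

obs 1: x=2 → posterior Dirichlet(6/5, 3, 17/5, 7/5, 7/3)
obs 2: x=3 → posterior Dirichlet(6/5, 3, 17/5, 12/5, 7/3)
obs 3: x=1 → posterior Dirichlet(6/5, 4, 17/5, 12/5, 7/3)
obs 4: x=2 → posterior Dirichlet(6/5, 4, 22/5, 12/5, 7/3)

k = 2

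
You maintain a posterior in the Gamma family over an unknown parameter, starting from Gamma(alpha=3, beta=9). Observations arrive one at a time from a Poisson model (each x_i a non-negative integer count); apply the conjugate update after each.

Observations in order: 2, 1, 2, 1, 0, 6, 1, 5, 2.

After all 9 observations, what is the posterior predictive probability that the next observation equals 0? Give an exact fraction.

obs 1: x=2 → posterior Gamma(5, 10)
obs 2: x=1 → posterior Gamma(6, 11)
obs 3: x=2 → posterior Gamma(8, 12)
obs 4: x=1 → posterior Gamma(9, 13)
obs 5: x=0 → posterior Gamma(9, 14)
obs 6: x=6 → posterior Gamma(15, 15)
obs 7: x=1 → posterior Gamma(16, 16)
obs 8: x=5 → posterior Gamma(21, 17)
obs 9: x=2 → posterior Gamma(23, 18)

74347713614021927913318776832/257829627945307727248226067259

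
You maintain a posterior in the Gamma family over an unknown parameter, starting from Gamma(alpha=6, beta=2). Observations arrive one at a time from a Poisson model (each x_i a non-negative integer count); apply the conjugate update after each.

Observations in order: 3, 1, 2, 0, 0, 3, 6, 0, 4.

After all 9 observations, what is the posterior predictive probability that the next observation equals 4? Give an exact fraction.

obs 1: x=3 → posterior Gamma(9, 3)
obs 2: x=1 → posterior Gamma(10, 4)
obs 3: x=2 → posterior Gamma(12, 5)
obs 4: x=0 → posterior Gamma(12, 6)
obs 5: x=0 → posterior Gamma(12, 7)
obs 6: x=3 → posterior Gamma(15, 8)
obs 7: x=6 → posterior Gamma(21, 9)
obs 8: x=0 → posterior Gamma(21, 10)
obs 9: x=4 → posterior Gamma(25, 11)

246489560212085467645163821025/2197928831479350058601391587328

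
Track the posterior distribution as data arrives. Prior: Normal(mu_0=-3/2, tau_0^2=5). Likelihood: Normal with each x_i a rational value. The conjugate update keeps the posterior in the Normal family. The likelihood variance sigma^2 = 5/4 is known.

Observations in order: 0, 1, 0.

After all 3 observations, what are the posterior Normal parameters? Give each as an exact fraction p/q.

mu_0=5/26, tau_0^2=5/13

obs 1: x=0 → posterior Normal(-3/10, 1)
obs 2: x=1 → posterior Normal(5/18, 5/9)
obs 3: x=0 → posterior Normal(5/26, 5/13)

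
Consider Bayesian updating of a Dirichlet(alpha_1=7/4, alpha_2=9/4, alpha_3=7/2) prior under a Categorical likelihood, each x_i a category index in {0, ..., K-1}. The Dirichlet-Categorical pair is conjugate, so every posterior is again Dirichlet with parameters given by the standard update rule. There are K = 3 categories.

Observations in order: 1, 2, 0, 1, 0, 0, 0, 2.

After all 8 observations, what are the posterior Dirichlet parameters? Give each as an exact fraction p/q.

obs 1: x=1 → posterior Dirichlet(7/4, 13/4, 7/2)
obs 2: x=2 → posterior Dirichlet(7/4, 13/4, 9/2)
obs 3: x=0 → posterior Dirichlet(11/4, 13/4, 9/2)
obs 4: x=1 → posterior Dirichlet(11/4, 17/4, 9/2)
obs 5: x=0 → posterior Dirichlet(15/4, 17/4, 9/2)
obs 6: x=0 → posterior Dirichlet(19/4, 17/4, 9/2)
obs 7: x=0 → posterior Dirichlet(23/4, 17/4, 9/2)
obs 8: x=2 → posterior Dirichlet(23/4, 17/4, 11/2)

alpha_1=23/4, alpha_2=17/4, alpha_3=11/2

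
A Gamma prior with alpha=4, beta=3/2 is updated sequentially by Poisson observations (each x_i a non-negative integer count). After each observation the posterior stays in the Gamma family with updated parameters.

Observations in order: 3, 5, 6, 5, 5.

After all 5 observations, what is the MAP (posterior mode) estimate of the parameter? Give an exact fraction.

obs 1: x=3 → posterior Gamma(7, 5/2)
obs 2: x=5 → posterior Gamma(12, 7/2)
obs 3: x=6 → posterior Gamma(18, 9/2)
obs 4: x=5 → posterior Gamma(23, 11/2)
obs 5: x=5 → posterior Gamma(28, 13/2)

54/13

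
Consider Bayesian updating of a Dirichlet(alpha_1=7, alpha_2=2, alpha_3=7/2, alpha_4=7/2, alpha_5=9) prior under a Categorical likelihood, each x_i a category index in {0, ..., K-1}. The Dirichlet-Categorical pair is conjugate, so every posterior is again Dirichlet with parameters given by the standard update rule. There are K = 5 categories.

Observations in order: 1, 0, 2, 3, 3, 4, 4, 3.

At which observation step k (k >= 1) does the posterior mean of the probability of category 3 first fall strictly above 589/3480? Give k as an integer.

k = 5

obs 1: x=1 → posterior Dirichlet(7, 3, 7/2, 7/2, 9)
obs 2: x=0 → posterior Dirichlet(8, 3, 7/2, 7/2, 9)
obs 3: x=2 → posterior Dirichlet(8, 3, 9/2, 7/2, 9)
obs 4: x=3 → posterior Dirichlet(8, 3, 9/2, 9/2, 9)
obs 5: x=3 → posterior Dirichlet(8, 3, 9/2, 11/2, 9)
obs 6: x=4 → posterior Dirichlet(8, 3, 9/2, 11/2, 10)
obs 7: x=4 → posterior Dirichlet(8, 3, 9/2, 11/2, 11)
obs 8: x=3 → posterior Dirichlet(8, 3, 9/2, 13/2, 11)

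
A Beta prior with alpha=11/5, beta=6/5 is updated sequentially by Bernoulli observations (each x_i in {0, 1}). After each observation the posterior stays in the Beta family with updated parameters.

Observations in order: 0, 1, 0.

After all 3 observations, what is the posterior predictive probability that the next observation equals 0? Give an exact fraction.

obs 1: x=0 → posterior Beta(11/5, 11/5)
obs 2: x=1 → posterior Beta(16/5, 11/5)
obs 3: x=0 → posterior Beta(16/5, 16/5)

1/2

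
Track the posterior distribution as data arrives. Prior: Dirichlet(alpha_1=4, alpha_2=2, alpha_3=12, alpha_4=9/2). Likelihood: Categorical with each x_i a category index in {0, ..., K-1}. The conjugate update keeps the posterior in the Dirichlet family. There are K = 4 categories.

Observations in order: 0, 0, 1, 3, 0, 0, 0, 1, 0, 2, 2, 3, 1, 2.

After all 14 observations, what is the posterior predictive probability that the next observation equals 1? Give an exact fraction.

10/73

obs 1: x=0 → posterior Dirichlet(5, 2, 12, 9/2)
obs 2: x=0 → posterior Dirichlet(6, 2, 12, 9/2)
obs 3: x=1 → posterior Dirichlet(6, 3, 12, 9/2)
obs 4: x=3 → posterior Dirichlet(6, 3, 12, 11/2)
obs 5: x=0 → posterior Dirichlet(7, 3, 12, 11/2)
obs 6: x=0 → posterior Dirichlet(8, 3, 12, 11/2)
obs 7: x=0 → posterior Dirichlet(9, 3, 12, 11/2)
obs 8: x=1 → posterior Dirichlet(9, 4, 12, 11/2)
obs 9: x=0 → posterior Dirichlet(10, 4, 12, 11/2)
obs 10: x=2 → posterior Dirichlet(10, 4, 13, 11/2)
obs 11: x=2 → posterior Dirichlet(10, 4, 14, 11/2)
obs 12: x=3 → posterior Dirichlet(10, 4, 14, 13/2)
obs 13: x=1 → posterior Dirichlet(10, 5, 14, 13/2)
obs 14: x=2 → posterior Dirichlet(10, 5, 15, 13/2)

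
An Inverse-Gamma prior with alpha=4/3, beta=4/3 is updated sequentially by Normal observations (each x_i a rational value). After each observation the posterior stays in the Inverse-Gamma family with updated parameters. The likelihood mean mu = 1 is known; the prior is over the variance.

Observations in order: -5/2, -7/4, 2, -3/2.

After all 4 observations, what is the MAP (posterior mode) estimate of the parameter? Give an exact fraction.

1427/416

obs 1: x=-5/2 → posterior Inverse-Gamma(11/6, 179/24)
obs 2: x=-7/4 → posterior Inverse-Gamma(7/3, 1079/96)
obs 3: x=2 → posterior Inverse-Gamma(17/6, 1127/96)
obs 4: x=-3/2 → posterior Inverse-Gamma(10/3, 1427/96)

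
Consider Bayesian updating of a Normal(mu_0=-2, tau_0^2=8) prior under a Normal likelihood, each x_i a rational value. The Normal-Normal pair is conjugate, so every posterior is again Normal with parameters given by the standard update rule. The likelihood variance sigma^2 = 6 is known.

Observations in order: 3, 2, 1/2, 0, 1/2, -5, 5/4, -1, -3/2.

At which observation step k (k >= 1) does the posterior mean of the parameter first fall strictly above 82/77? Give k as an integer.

k = 2

obs 1: x=3 → posterior Normal(6/7, 24/7)
obs 2: x=2 → posterior Normal(14/11, 24/11)
obs 3: x=1/2 → posterior Normal(16/15, 8/5)
obs 4: x=0 → posterior Normal(16/19, 24/19)
obs 5: x=1/2 → posterior Normal(18/23, 24/23)
obs 6: x=-5 → posterior Normal(-2/27, 8/9)
obs 7: x=5/4 → posterior Normal(3/31, 24/31)
obs 8: x=-1 → posterior Normal(-1/35, 24/35)
obs 9: x=-3/2 → posterior Normal(-7/39, 8/13)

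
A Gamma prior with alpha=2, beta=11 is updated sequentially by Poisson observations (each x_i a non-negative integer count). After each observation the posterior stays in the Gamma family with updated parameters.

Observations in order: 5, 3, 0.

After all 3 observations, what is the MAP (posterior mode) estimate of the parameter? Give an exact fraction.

9/14

obs 1: x=5 → posterior Gamma(7, 12)
obs 2: x=3 → posterior Gamma(10, 13)
obs 3: x=0 → posterior Gamma(10, 14)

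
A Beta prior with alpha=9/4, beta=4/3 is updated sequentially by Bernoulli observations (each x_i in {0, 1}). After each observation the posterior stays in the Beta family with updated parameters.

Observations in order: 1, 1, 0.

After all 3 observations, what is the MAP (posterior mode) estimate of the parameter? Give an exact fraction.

obs 1: x=1 → posterior Beta(13/4, 4/3)
obs 2: x=1 → posterior Beta(17/4, 4/3)
obs 3: x=0 → posterior Beta(17/4, 7/3)

39/55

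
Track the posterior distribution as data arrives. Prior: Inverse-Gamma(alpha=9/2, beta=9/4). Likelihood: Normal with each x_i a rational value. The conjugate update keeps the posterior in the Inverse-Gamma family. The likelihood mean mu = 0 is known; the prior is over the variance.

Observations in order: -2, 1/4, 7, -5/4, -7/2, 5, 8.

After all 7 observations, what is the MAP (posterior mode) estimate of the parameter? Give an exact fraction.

1283/144

obs 1: x=-2 → posterior Inverse-Gamma(5, 17/4)
obs 2: x=1/4 → posterior Inverse-Gamma(11/2, 137/32)
obs 3: x=7 → posterior Inverse-Gamma(6, 921/32)
obs 4: x=-5/4 → posterior Inverse-Gamma(13/2, 473/16)
obs 5: x=-7/2 → posterior Inverse-Gamma(7, 571/16)
obs 6: x=5 → posterior Inverse-Gamma(15/2, 771/16)
obs 7: x=8 → posterior Inverse-Gamma(8, 1283/16)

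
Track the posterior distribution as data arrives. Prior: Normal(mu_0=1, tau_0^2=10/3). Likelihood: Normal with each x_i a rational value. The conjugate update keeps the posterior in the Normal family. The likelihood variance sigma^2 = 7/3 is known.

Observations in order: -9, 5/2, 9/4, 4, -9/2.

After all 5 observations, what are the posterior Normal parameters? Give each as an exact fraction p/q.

mu_0=-27/38, tau_0^2=70/171

obs 1: x=-9 → posterior Normal(-83/17, 70/51)
obs 2: x=5/2 → posterior Normal(-58/27, 70/81)
obs 3: x=9/4 → posterior Normal(-71/74, 70/111)
obs 4: x=4 → posterior Normal(9/94, 70/141)
obs 5: x=-9/2 → posterior Normal(-27/38, 70/171)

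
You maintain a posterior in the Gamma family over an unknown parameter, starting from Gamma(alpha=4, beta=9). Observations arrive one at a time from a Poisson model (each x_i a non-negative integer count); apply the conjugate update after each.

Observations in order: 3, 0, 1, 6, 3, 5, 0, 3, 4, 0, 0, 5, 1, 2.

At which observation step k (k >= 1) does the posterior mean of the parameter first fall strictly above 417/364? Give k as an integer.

k = 5

obs 1: x=3 → posterior Gamma(7, 10)
obs 2: x=0 → posterior Gamma(7, 11)
obs 3: x=1 → posterior Gamma(8, 12)
obs 4: x=6 → posterior Gamma(14, 13)
obs 5: x=3 → posterior Gamma(17, 14)
obs 6: x=5 → posterior Gamma(22, 15)
obs 7: x=0 → posterior Gamma(22, 16)
obs 8: x=3 → posterior Gamma(25, 17)
obs 9: x=4 → posterior Gamma(29, 18)
obs 10: x=0 → posterior Gamma(29, 19)
obs 11: x=0 → posterior Gamma(29, 20)
obs 12: x=5 → posterior Gamma(34, 21)
obs 13: x=1 → posterior Gamma(35, 22)
obs 14: x=2 → posterior Gamma(37, 23)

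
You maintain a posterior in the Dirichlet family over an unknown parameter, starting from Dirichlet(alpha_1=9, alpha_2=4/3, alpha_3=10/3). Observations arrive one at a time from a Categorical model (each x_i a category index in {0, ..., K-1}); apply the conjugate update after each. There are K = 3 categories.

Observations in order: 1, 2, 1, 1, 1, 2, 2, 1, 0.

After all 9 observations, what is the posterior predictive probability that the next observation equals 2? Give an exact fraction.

obs 1: x=1 → posterior Dirichlet(9, 7/3, 10/3)
obs 2: x=2 → posterior Dirichlet(9, 7/3, 13/3)
obs 3: x=1 → posterior Dirichlet(9, 10/3, 13/3)
obs 4: x=1 → posterior Dirichlet(9, 13/3, 13/3)
obs 5: x=1 → posterior Dirichlet(9, 16/3, 13/3)
obs 6: x=2 → posterior Dirichlet(9, 16/3, 16/3)
obs 7: x=2 → posterior Dirichlet(9, 16/3, 19/3)
obs 8: x=1 → posterior Dirichlet(9, 19/3, 19/3)
obs 9: x=0 → posterior Dirichlet(10, 19/3, 19/3)

19/68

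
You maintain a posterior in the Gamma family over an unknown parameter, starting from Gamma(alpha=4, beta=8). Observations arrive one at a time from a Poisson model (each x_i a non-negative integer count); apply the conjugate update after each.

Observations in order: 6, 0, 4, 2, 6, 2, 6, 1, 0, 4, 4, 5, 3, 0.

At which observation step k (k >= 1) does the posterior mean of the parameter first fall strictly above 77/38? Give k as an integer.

obs 1: x=6 → posterior Gamma(10, 9)
obs 2: x=0 → posterior Gamma(10, 10)
obs 3: x=4 → posterior Gamma(14, 11)
obs 4: x=2 → posterior Gamma(16, 12)
obs 5: x=6 → posterior Gamma(22, 13)
obs 6: x=2 → posterior Gamma(24, 14)
obs 7: x=6 → posterior Gamma(30, 15)
obs 8: x=1 → posterior Gamma(31, 16)
obs 9: x=0 → posterior Gamma(31, 17)
obs 10: x=4 → posterior Gamma(35, 18)
obs 11: x=4 → posterior Gamma(39, 19)
obs 12: x=5 → posterior Gamma(44, 20)
obs 13: x=3 → posterior Gamma(47, 21)
obs 14: x=0 → posterior Gamma(47, 22)

k = 11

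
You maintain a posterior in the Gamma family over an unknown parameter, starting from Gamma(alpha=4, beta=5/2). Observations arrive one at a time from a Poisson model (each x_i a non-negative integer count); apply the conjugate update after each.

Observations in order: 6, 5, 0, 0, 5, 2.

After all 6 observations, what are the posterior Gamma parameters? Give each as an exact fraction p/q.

obs 1: x=6 → posterior Gamma(10, 7/2)
obs 2: x=5 → posterior Gamma(15, 9/2)
obs 3: x=0 → posterior Gamma(15, 11/2)
obs 4: x=0 → posterior Gamma(15, 13/2)
obs 5: x=5 → posterior Gamma(20, 15/2)
obs 6: x=2 → posterior Gamma(22, 17/2)

alpha=22, beta=17/2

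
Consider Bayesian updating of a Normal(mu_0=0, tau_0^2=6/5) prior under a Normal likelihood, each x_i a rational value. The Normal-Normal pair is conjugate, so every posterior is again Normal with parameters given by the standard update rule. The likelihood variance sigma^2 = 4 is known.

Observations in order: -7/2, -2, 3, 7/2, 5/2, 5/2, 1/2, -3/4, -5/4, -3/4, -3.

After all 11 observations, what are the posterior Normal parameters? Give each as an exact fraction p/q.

obs 1: x=-7/2 → posterior Normal(-21/26, 12/13)
obs 2: x=-2 → posterior Normal(-33/32, 3/4)
obs 3: x=3 → posterior Normal(-15/38, 12/19)
obs 4: x=7/2 → posterior Normal(3/22, 6/11)
obs 5: x=5/2 → posterior Normal(21/50, 12/25)
obs 6: x=5/2 → posterior Normal(9/14, 3/7)
obs 7: x=1/2 → posterior Normal(39/62, 12/31)
obs 8: x=-3/4 → posterior Normal(69/136, 6/17)
obs 9: x=-5/4 → posterior Normal(27/74, 12/37)
obs 10: x=-3/4 → posterior Normal(9/32, 3/10)
obs 11: x=-3 → posterior Normal(9/172, 12/43)

mu_0=9/172, tau_0^2=12/43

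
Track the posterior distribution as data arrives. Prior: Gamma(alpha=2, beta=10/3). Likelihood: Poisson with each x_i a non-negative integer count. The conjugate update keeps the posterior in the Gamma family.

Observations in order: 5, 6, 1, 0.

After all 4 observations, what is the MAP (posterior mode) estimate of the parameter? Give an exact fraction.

obs 1: x=5 → posterior Gamma(7, 13/3)
obs 2: x=6 → posterior Gamma(13, 16/3)
obs 3: x=1 → posterior Gamma(14, 19/3)
obs 4: x=0 → posterior Gamma(14, 22/3)

39/22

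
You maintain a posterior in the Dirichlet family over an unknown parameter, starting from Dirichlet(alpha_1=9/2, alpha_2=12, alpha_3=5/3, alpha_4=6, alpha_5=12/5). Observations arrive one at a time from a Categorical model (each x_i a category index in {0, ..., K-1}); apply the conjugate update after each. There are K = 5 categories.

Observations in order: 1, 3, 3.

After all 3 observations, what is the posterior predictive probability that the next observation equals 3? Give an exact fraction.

240/887

obs 1: x=1 → posterior Dirichlet(9/2, 13, 5/3, 6, 12/5)
obs 2: x=3 → posterior Dirichlet(9/2, 13, 5/3, 7, 12/5)
obs 3: x=3 → posterior Dirichlet(9/2, 13, 5/3, 8, 12/5)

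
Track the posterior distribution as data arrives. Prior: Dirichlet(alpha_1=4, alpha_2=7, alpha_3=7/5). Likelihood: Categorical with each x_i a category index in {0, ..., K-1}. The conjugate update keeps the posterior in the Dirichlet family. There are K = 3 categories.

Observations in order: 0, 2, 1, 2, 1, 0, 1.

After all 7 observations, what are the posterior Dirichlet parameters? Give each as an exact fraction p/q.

alpha_1=6, alpha_2=10, alpha_3=17/5

obs 1: x=0 → posterior Dirichlet(5, 7, 7/5)
obs 2: x=2 → posterior Dirichlet(5, 7, 12/5)
obs 3: x=1 → posterior Dirichlet(5, 8, 12/5)
obs 4: x=2 → posterior Dirichlet(5, 8, 17/5)
obs 5: x=1 → posterior Dirichlet(5, 9, 17/5)
obs 6: x=0 → posterior Dirichlet(6, 9, 17/5)
obs 7: x=1 → posterior Dirichlet(6, 10, 17/5)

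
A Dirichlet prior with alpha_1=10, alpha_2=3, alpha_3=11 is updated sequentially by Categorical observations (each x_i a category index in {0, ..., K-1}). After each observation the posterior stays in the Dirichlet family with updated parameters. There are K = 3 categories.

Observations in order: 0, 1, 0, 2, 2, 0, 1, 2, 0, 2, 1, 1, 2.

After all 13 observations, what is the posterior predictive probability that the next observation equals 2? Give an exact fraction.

16/37

obs 1: x=0 → posterior Dirichlet(11, 3, 11)
obs 2: x=1 → posterior Dirichlet(11, 4, 11)
obs 3: x=0 → posterior Dirichlet(12, 4, 11)
obs 4: x=2 → posterior Dirichlet(12, 4, 12)
obs 5: x=2 → posterior Dirichlet(12, 4, 13)
obs 6: x=0 → posterior Dirichlet(13, 4, 13)
obs 7: x=1 → posterior Dirichlet(13, 5, 13)
obs 8: x=2 → posterior Dirichlet(13, 5, 14)
obs 9: x=0 → posterior Dirichlet(14, 5, 14)
obs 10: x=2 → posterior Dirichlet(14, 5, 15)
obs 11: x=1 → posterior Dirichlet(14, 6, 15)
obs 12: x=1 → posterior Dirichlet(14, 7, 15)
obs 13: x=2 → posterior Dirichlet(14, 7, 16)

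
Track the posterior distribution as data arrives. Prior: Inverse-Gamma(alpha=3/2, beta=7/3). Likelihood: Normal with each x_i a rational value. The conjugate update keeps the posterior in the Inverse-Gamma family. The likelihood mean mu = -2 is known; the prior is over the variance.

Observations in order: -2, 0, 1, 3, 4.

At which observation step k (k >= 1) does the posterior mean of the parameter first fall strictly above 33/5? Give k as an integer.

k = 4

obs 1: x=-2 → posterior Inverse-Gamma(2, 7/3)
obs 2: x=0 → posterior Inverse-Gamma(5/2, 13/3)
obs 3: x=1 → posterior Inverse-Gamma(3, 53/6)
obs 4: x=3 → posterior Inverse-Gamma(7/2, 64/3)
obs 5: x=4 → posterior Inverse-Gamma(4, 118/3)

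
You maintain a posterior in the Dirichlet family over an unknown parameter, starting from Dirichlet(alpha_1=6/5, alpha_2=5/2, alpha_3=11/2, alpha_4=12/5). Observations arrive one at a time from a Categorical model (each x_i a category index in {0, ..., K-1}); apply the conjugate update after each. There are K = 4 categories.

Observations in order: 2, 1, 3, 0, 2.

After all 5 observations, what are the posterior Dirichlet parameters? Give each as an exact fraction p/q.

obs 1: x=2 → posterior Dirichlet(6/5, 5/2, 13/2, 12/5)
obs 2: x=1 → posterior Dirichlet(6/5, 7/2, 13/2, 12/5)
obs 3: x=3 → posterior Dirichlet(6/5, 7/2, 13/2, 17/5)
obs 4: x=0 → posterior Dirichlet(11/5, 7/2, 13/2, 17/5)
obs 5: x=2 → posterior Dirichlet(11/5, 7/2, 15/2, 17/5)

alpha_1=11/5, alpha_2=7/2, alpha_3=15/2, alpha_4=17/5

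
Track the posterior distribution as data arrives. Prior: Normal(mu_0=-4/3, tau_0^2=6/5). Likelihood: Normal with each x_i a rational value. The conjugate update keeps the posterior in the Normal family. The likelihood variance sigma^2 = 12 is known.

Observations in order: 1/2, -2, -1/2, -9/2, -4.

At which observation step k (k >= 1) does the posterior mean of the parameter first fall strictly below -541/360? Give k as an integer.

obs 1: x=1/2 → posterior Normal(-7/6, 12/11)
obs 2: x=-2 → posterior Normal(-89/72, 1)
obs 3: x=-1/2 → posterior Normal(-46/39, 12/13)
obs 4: x=-9/2 → posterior Normal(-17/12, 6/7)
obs 5: x=-4 → posterior Normal(-143/90, 4/5)

k = 5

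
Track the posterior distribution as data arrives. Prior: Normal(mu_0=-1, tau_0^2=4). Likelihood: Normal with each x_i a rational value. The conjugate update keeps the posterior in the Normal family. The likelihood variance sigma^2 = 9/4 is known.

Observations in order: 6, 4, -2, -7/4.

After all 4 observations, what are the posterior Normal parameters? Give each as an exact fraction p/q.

mu_0=91/73, tau_0^2=36/73

obs 1: x=6 → posterior Normal(87/25, 36/25)
obs 2: x=4 → posterior Normal(151/41, 36/41)
obs 3: x=-2 → posterior Normal(119/57, 12/19)
obs 4: x=-7/4 → posterior Normal(91/73, 36/73)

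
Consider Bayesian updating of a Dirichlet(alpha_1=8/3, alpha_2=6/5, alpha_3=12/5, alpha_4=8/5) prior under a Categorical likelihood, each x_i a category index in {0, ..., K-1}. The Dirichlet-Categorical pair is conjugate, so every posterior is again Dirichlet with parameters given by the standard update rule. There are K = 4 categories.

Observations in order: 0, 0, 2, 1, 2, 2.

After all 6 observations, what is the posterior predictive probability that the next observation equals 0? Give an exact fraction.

obs 1: x=0 → posterior Dirichlet(11/3, 6/5, 12/5, 8/5)
obs 2: x=0 → posterior Dirichlet(14/3, 6/5, 12/5, 8/5)
obs 3: x=2 → posterior Dirichlet(14/3, 6/5, 17/5, 8/5)
obs 4: x=1 → posterior Dirichlet(14/3, 11/5, 17/5, 8/5)
obs 5: x=2 → posterior Dirichlet(14/3, 11/5, 22/5, 8/5)
obs 6: x=2 → posterior Dirichlet(14/3, 11/5, 27/5, 8/5)

35/104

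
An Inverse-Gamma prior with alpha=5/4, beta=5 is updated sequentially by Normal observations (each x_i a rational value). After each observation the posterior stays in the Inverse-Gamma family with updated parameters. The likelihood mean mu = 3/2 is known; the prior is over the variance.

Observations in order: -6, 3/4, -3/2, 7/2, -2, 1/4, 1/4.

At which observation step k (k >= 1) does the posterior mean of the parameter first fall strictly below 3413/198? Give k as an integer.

obs 1: x=-6 → posterior Inverse-Gamma(7/4, 265/8)
obs 2: x=3/4 → posterior Inverse-Gamma(9/4, 1069/32)
obs 3: x=-3/2 → posterior Inverse-Gamma(11/4, 1213/32)
obs 4: x=7/2 → posterior Inverse-Gamma(13/4, 1277/32)
obs 5: x=-2 → posterior Inverse-Gamma(15/4, 1473/32)
obs 6: x=1/4 → posterior Inverse-Gamma(17/4, 749/16)
obs 7: x=1/4 → posterior Inverse-Gamma(19/4, 1523/32)

k = 5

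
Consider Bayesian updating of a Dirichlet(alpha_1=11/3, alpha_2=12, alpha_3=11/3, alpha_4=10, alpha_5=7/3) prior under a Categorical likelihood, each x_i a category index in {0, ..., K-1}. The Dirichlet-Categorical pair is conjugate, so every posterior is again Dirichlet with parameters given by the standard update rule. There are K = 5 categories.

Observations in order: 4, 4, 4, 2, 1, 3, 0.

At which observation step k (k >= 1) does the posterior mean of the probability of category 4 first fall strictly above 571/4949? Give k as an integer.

obs 1: x=4 → posterior Dirichlet(11/3, 12, 11/3, 10, 10/3)
obs 2: x=4 → posterior Dirichlet(11/3, 12, 11/3, 10, 13/3)
obs 3: x=4 → posterior Dirichlet(11/3, 12, 11/3, 10, 16/3)
obs 4: x=2 → posterior Dirichlet(11/3, 12, 14/3, 10, 16/3)
obs 5: x=1 → posterior Dirichlet(11/3, 13, 14/3, 10, 16/3)
obs 6: x=3 → posterior Dirichlet(11/3, 13, 14/3, 11, 16/3)
obs 7: x=0 → posterior Dirichlet(14/3, 13, 14/3, 11, 16/3)

k = 2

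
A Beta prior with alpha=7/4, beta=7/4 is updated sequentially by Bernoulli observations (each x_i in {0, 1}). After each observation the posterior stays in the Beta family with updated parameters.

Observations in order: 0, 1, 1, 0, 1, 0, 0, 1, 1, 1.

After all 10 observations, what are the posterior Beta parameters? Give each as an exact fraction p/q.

alpha=31/4, beta=23/4

obs 1: x=0 → posterior Beta(7/4, 11/4)
obs 2: x=1 → posterior Beta(11/4, 11/4)
obs 3: x=1 → posterior Beta(15/4, 11/4)
obs 4: x=0 → posterior Beta(15/4, 15/4)
obs 5: x=1 → posterior Beta(19/4, 15/4)
obs 6: x=0 → posterior Beta(19/4, 19/4)
obs 7: x=0 → posterior Beta(19/4, 23/4)
obs 8: x=1 → posterior Beta(23/4, 23/4)
obs 9: x=1 → posterior Beta(27/4, 23/4)
obs 10: x=1 → posterior Beta(31/4, 23/4)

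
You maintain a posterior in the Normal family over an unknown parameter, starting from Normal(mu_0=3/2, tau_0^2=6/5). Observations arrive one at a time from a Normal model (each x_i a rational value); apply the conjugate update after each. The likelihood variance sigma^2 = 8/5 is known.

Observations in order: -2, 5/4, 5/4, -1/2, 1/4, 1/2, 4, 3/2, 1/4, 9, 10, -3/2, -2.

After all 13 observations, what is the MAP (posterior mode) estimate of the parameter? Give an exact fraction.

obs 1: x=-2 → posterior Normal(0, 24/35)
obs 2: x=5/4 → posterior Normal(3/8, 12/25)
obs 3: x=5/4 → posterior Normal(15/26, 24/65)
obs 4: x=-1/2 → posterior Normal(3/8, 3/10)
obs 5: x=1/4 → posterior Normal(27/76, 24/95)
obs 6: x=1/2 → posterior Normal(3/8, 12/55)
obs 7: x=4 → posterior Normal(81/100, 24/125)
obs 8: x=3/2 → posterior Normal(99/112, 6/35)
obs 9: x=1/4 → posterior Normal(51/62, 24/155)
obs 10: x=9 → posterior Normal(105/68, 12/85)
obs 11: x=10 → posterior Normal(165/74, 24/185)
obs 12: x=-3/2 → posterior Normal(39/20, 3/25)
obs 13: x=-2 → posterior Normal(72/43, 24/215)

72/43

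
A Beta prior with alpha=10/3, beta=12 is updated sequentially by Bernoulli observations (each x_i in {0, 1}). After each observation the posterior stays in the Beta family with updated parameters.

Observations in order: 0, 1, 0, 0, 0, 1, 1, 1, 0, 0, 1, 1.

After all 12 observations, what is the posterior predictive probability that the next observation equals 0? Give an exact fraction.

obs 1: x=0 → posterior Beta(10/3, 13)
obs 2: x=1 → posterior Beta(13/3, 13)
obs 3: x=0 → posterior Beta(13/3, 14)
obs 4: x=0 → posterior Beta(13/3, 15)
obs 5: x=0 → posterior Beta(13/3, 16)
obs 6: x=1 → posterior Beta(16/3, 16)
obs 7: x=1 → posterior Beta(19/3, 16)
obs 8: x=1 → posterior Beta(22/3, 16)
obs 9: x=0 → posterior Beta(22/3, 17)
obs 10: x=0 → posterior Beta(22/3, 18)
obs 11: x=1 → posterior Beta(25/3, 18)
obs 12: x=1 → posterior Beta(28/3, 18)

27/41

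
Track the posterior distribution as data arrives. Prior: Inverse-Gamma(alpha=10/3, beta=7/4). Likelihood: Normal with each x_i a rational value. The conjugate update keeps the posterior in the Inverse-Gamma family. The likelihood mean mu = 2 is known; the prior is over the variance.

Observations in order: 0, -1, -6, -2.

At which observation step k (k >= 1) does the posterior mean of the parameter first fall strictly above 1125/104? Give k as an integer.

k = 4

obs 1: x=0 → posterior Inverse-Gamma(23/6, 15/4)
obs 2: x=-1 → posterior Inverse-Gamma(13/3, 33/4)
obs 3: x=-6 → posterior Inverse-Gamma(29/6, 161/4)
obs 4: x=-2 → posterior Inverse-Gamma(16/3, 193/4)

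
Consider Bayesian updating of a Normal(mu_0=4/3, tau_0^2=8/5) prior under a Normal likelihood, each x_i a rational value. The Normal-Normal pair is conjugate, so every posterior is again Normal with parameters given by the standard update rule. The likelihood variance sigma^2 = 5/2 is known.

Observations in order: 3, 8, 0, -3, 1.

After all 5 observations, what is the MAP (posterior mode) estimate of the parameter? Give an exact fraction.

obs 1: x=3 → posterior Normal(244/123, 40/41)
obs 2: x=8 → posterior Normal(628/171, 40/57)
obs 3: x=0 → posterior Normal(628/219, 40/73)
obs 4: x=-3 → posterior Normal(484/267, 40/89)
obs 5: x=1 → posterior Normal(76/45, 8/21)

76/45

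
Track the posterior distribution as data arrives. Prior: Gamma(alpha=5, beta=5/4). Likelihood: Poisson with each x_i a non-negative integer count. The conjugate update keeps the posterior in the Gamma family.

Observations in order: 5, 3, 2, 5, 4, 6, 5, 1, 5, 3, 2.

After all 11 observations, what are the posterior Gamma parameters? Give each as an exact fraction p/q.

alpha=46, beta=49/4

obs 1: x=5 → posterior Gamma(10, 9/4)
obs 2: x=3 → posterior Gamma(13, 13/4)
obs 3: x=2 → posterior Gamma(15, 17/4)
obs 4: x=5 → posterior Gamma(20, 21/4)
obs 5: x=4 → posterior Gamma(24, 25/4)
obs 6: x=6 → posterior Gamma(30, 29/4)
obs 7: x=5 → posterior Gamma(35, 33/4)
obs 8: x=1 → posterior Gamma(36, 37/4)
obs 9: x=5 → posterior Gamma(41, 41/4)
obs 10: x=3 → posterior Gamma(44, 45/4)
obs 11: x=2 → posterior Gamma(46, 49/4)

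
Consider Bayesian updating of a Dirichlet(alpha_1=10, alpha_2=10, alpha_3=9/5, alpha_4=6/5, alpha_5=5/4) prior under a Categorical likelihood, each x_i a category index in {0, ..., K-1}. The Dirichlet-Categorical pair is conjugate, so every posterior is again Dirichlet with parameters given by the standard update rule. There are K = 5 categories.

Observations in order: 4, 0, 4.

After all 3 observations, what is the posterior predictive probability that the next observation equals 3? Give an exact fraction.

24/545

obs 1: x=4 → posterior Dirichlet(10, 10, 9/5, 6/5, 9/4)
obs 2: x=0 → posterior Dirichlet(11, 10, 9/5, 6/5, 9/4)
obs 3: x=4 → posterior Dirichlet(11, 10, 9/5, 6/5, 13/4)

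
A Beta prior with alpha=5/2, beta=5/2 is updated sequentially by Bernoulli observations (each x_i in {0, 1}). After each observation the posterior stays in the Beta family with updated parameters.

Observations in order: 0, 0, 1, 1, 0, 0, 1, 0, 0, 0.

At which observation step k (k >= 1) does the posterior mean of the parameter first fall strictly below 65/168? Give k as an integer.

k = 2

obs 1: x=0 → posterior Beta(5/2, 7/2)
obs 2: x=0 → posterior Beta(5/2, 9/2)
obs 3: x=1 → posterior Beta(7/2, 9/2)
obs 4: x=1 → posterior Beta(9/2, 9/2)
obs 5: x=0 → posterior Beta(9/2, 11/2)
obs 6: x=0 → posterior Beta(9/2, 13/2)
obs 7: x=1 → posterior Beta(11/2, 13/2)
obs 8: x=0 → posterior Beta(11/2, 15/2)
obs 9: x=0 → posterior Beta(11/2, 17/2)
obs 10: x=0 → posterior Beta(11/2, 19/2)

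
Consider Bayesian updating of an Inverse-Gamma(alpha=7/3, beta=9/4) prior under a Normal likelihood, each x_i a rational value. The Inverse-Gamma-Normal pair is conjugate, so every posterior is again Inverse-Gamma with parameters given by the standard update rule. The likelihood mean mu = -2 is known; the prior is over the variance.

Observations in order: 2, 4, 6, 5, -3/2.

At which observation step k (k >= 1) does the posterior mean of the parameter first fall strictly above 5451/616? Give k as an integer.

obs 1: x=2 → posterior Inverse-Gamma(17/6, 41/4)
obs 2: x=4 → posterior Inverse-Gamma(10/3, 113/4)
obs 3: x=6 → posterior Inverse-Gamma(23/6, 241/4)
obs 4: x=5 → posterior Inverse-Gamma(13/3, 339/4)
obs 5: x=-3/2 → posterior Inverse-Gamma(29/6, 679/8)

k = 2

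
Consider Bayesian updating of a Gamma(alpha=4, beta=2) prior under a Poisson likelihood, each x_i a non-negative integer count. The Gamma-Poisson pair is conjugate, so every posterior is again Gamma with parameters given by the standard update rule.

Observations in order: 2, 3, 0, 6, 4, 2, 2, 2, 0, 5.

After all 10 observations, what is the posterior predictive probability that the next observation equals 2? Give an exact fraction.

110379985916892959942961885515612160/442779263776840698304313192148785281

obs 1: x=2 → posterior Gamma(6, 3)
obs 2: x=3 → posterior Gamma(9, 4)
obs 3: x=0 → posterior Gamma(9, 5)
obs 4: x=6 → posterior Gamma(15, 6)
obs 5: x=4 → posterior Gamma(19, 7)
obs 6: x=2 → posterior Gamma(21, 8)
obs 7: x=2 → posterior Gamma(23, 9)
obs 8: x=2 → posterior Gamma(25, 10)
obs 9: x=0 → posterior Gamma(25, 11)
obs 10: x=5 → posterior Gamma(30, 12)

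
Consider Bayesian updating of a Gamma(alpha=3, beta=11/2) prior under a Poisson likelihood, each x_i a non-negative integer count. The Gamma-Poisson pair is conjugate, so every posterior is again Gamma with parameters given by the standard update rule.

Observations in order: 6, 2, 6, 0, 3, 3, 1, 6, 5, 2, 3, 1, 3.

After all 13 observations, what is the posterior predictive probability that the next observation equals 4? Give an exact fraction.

953200420038595913642651782150021864715776856491773146382671826294110564080/7833933534728974233358879809656117940695603600999934388296770978264054019627

obs 1: x=6 → posterior Gamma(9, 13/2)
obs 2: x=2 → posterior Gamma(11, 15/2)
obs 3: x=6 → posterior Gamma(17, 17/2)
obs 4: x=0 → posterior Gamma(17, 19/2)
obs 5: x=3 → posterior Gamma(20, 21/2)
obs 6: x=3 → posterior Gamma(23, 23/2)
obs 7: x=1 → posterior Gamma(24, 25/2)
obs 8: x=6 → posterior Gamma(30, 27/2)
obs 9: x=5 → posterior Gamma(35, 29/2)
obs 10: x=2 → posterior Gamma(37, 31/2)
obs 11: x=3 → posterior Gamma(40, 33/2)
obs 12: x=1 → posterior Gamma(41, 35/2)
obs 13: x=3 → posterior Gamma(44, 37/2)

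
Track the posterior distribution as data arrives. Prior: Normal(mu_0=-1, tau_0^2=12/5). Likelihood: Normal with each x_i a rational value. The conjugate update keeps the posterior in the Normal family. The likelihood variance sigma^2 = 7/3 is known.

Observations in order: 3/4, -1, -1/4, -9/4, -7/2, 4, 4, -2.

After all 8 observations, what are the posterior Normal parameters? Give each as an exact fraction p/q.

obs 1: x=3/4 → posterior Normal(-8/71, 84/71)
obs 2: x=-1 → posterior Normal(-44/107, 84/107)
obs 3: x=-1/4 → posterior Normal(-53/143, 84/143)
obs 4: x=-9/4 → posterior Normal(-134/179, 84/179)
obs 5: x=-7/2 → posterior Normal(-52/43, 84/215)
obs 6: x=4 → posterior Normal(-116/251, 84/251)
obs 7: x=4 → posterior Normal(4/41, 12/41)
obs 8: x=-2 → posterior Normal(-44/323, 84/323)

mu_0=-44/323, tau_0^2=84/323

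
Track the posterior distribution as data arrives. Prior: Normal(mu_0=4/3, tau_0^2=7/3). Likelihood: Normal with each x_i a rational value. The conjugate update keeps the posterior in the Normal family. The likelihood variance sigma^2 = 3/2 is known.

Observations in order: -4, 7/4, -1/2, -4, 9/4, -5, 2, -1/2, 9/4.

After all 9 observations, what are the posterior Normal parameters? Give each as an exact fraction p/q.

obs 1: x=-4 → posterior Normal(-44/23, 21/23)
obs 2: x=7/4 → posterior Normal(-39/74, 21/37)
obs 3: x=-1/2 → posterior Normal(-53/102, 7/17)
obs 4: x=-4 → posterior Normal(-33/26, 21/65)
obs 5: x=9/4 → posterior Normal(-51/79, 21/79)
obs 6: x=-5 → posterior Normal(-121/93, 7/31)
obs 7: x=2 → posterior Normal(-93/107, 21/107)
obs 8: x=-1/2 → posterior Normal(-100/121, 21/121)
obs 9: x=9/4 → posterior Normal(-137/270, 7/45)

mu_0=-137/270, tau_0^2=7/45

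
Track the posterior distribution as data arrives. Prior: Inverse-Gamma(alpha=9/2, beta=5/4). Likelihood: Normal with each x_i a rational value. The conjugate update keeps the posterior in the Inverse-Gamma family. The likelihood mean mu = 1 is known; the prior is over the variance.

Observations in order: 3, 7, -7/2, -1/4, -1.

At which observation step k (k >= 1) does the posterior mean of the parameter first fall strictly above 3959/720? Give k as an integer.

obs 1: x=3 → posterior Inverse-Gamma(5, 13/4)
obs 2: x=7 → posterior Inverse-Gamma(11/2, 85/4)
obs 3: x=-7/2 → posterior Inverse-Gamma(6, 251/8)
obs 4: x=-1/4 → posterior Inverse-Gamma(13/2, 1029/32)
obs 5: x=-1 → posterior Inverse-Gamma(7, 1093/32)

k = 3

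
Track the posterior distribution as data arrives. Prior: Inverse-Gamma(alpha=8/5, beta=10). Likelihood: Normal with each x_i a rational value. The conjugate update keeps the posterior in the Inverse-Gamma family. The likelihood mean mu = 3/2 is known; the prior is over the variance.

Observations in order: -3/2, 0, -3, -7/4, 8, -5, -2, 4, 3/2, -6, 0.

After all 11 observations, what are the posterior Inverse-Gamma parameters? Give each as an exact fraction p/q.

obs 1: x=-3/2 → posterior Inverse-Gamma(21/10, 29/2)
obs 2: x=0 → posterior Inverse-Gamma(13/5, 125/8)
obs 3: x=-3 → posterior Inverse-Gamma(31/10, 103/4)
obs 4: x=-7/4 → posterior Inverse-Gamma(18/5, 993/32)
obs 5: x=8 → posterior Inverse-Gamma(41/10, 1669/32)
obs 6: x=-5 → posterior Inverse-Gamma(23/5, 2345/32)
obs 7: x=-2 → posterior Inverse-Gamma(51/10, 2541/32)
obs 8: x=4 → posterior Inverse-Gamma(28/5, 2641/32)
obs 9: x=3/2 → posterior Inverse-Gamma(61/10, 2641/32)
obs 10: x=-6 → posterior Inverse-Gamma(33/5, 3541/32)
obs 11: x=0 → posterior Inverse-Gamma(71/10, 3577/32)

alpha=71/10, beta=3577/32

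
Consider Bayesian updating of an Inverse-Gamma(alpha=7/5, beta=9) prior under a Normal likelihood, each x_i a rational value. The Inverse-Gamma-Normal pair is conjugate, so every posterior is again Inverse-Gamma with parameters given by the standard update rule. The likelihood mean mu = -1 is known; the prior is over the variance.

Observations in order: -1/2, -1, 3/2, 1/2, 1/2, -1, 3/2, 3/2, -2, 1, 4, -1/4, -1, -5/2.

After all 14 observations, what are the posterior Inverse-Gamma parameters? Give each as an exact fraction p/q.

alpha=42/5, beta=1189/32

obs 1: x=-1/2 → posterior Inverse-Gamma(19/10, 73/8)
obs 2: x=-1 → posterior Inverse-Gamma(12/5, 73/8)
obs 3: x=3/2 → posterior Inverse-Gamma(29/10, 49/4)
obs 4: x=1/2 → posterior Inverse-Gamma(17/5, 107/8)
obs 5: x=1/2 → posterior Inverse-Gamma(39/10, 29/2)
obs 6: x=-1 → posterior Inverse-Gamma(22/5, 29/2)
obs 7: x=3/2 → posterior Inverse-Gamma(49/10, 141/8)
obs 8: x=3/2 → posterior Inverse-Gamma(27/5, 83/4)
obs 9: x=-2 → posterior Inverse-Gamma(59/10, 85/4)
obs 10: x=1 → posterior Inverse-Gamma(32/5, 93/4)
obs 11: x=4 → posterior Inverse-Gamma(69/10, 143/4)
obs 12: x=-1/4 → posterior Inverse-Gamma(37/5, 1153/32)
obs 13: x=-1 → posterior Inverse-Gamma(79/10, 1153/32)
obs 14: x=-5/2 → posterior Inverse-Gamma(42/5, 1189/32)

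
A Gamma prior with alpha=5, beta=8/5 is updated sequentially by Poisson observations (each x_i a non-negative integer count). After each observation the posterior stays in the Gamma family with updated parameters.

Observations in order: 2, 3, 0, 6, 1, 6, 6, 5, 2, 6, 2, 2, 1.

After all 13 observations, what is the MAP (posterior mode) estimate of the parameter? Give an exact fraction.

obs 1: x=2 → posterior Gamma(7, 13/5)
obs 2: x=3 → posterior Gamma(10, 18/5)
obs 3: x=0 → posterior Gamma(10, 23/5)
obs 4: x=6 → posterior Gamma(16, 28/5)
obs 5: x=1 → posterior Gamma(17, 33/5)
obs 6: x=6 → posterior Gamma(23, 38/5)
obs 7: x=6 → posterior Gamma(29, 43/5)
obs 8: x=5 → posterior Gamma(34, 48/5)
obs 9: x=2 → posterior Gamma(36, 53/5)
obs 10: x=6 → posterior Gamma(42, 58/5)
obs 11: x=2 → posterior Gamma(44, 63/5)
obs 12: x=2 → posterior Gamma(46, 68/5)
obs 13: x=1 → posterior Gamma(47, 73/5)

230/73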